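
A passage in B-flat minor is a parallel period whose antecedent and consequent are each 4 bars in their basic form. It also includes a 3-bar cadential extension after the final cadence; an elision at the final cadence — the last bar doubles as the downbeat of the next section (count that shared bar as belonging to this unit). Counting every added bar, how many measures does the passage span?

Basic parallel period: 4 + 4 = 8 bars.
8 (basic form) + 3 (cadential extension) = 11.
The elision shares a bar with the next section but does not change this unit's count.

11 measures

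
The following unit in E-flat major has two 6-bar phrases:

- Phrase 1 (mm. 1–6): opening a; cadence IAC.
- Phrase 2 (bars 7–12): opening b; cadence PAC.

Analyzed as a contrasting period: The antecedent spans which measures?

measures 1–6

The antecedent is the phrase ending with the weaker cadence (imperfect authentic cadence, phrase 1) and the consequent the one ending more conclusively (perfect authentic cadence, phrase 2); the antecedent is measures 1–6.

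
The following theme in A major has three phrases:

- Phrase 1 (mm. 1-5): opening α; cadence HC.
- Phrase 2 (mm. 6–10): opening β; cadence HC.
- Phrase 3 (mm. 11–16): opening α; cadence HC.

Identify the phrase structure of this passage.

The final phrase closes with a half cadence, which is not stronger than the preceding half cadence; the 3 phrases lack an overall antecedent–consequent design and so form a phrase group.

phrase group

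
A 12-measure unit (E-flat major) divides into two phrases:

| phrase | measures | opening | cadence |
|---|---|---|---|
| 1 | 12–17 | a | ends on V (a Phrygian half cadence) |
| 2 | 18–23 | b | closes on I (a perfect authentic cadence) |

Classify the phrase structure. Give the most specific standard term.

Phrase 1 ends with a Phrygian half cadence (weaker) and phrase 2 with a perfect authentic cadence (stronger): antecedent + consequent = a period.
The two phrases open with different material (a / b), so the period is contrasting.

contrasting period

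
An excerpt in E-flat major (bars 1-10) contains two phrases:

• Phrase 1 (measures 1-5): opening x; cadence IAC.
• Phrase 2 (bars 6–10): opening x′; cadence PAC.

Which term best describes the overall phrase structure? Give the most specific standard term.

Phrase 1 ends with an imperfect authentic cadence (weaker) and phrase 2 with a perfect authentic cadence (stronger): antecedent + consequent = a period.
The two phrases open with the same material (x / x′), so the period is parallel.

parallel period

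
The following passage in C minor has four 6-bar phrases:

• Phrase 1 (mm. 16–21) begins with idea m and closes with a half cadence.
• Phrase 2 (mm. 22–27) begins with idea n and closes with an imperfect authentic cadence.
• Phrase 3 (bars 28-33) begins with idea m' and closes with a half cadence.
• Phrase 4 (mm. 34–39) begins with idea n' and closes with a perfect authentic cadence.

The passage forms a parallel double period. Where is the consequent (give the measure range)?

measures 28–39

In a double period the four phrases pair into a large antecedent (phrases 1–2, ending imperfect authentic cadence) and a large consequent (phrases 3–4, ending perfect authentic cadence). The consequent spans bars 28–39.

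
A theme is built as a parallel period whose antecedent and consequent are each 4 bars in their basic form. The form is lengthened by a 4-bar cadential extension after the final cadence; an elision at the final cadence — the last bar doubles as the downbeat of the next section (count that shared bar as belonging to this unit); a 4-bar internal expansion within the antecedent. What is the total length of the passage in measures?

16 measures

Basic parallel period: 4 + 4 = 8 bars.
8 (basic form) + 4 (cadential extension) + 4 (internal expansion) = 16.
The elision shares a bar with the next section but does not change this unit's count.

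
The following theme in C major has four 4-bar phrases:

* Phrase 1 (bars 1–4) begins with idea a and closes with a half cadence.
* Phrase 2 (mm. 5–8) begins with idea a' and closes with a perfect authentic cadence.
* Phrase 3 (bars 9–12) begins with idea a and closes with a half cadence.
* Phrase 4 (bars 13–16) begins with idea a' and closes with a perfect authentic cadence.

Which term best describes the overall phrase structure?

repeated period

The cadence pattern HC–PAC–HC–PAC is weak–strong twice, and phrases 3–4 restate phrases 1–2: a period heard twice, not a double period (which would end weakly at phrase 2).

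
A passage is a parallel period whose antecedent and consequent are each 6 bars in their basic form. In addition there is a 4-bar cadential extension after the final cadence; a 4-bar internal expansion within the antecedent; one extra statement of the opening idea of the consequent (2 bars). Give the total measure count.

22 measures

Basic parallel period: 6 + 6 = 12 bars.
12 (basic form) + 4 (cadential extension) + 4 (internal expansion) + 2 (extra statement) = 22.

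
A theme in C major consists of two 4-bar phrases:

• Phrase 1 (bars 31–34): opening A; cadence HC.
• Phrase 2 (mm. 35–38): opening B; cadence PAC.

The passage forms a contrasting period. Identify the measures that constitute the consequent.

measures 35–38

The antecedent is the phrase ending with the weaker cadence (half cadence, phrase 1) and the consequent the one ending more conclusively (perfect authentic cadence, phrase 2); the consequent is measures 35-38.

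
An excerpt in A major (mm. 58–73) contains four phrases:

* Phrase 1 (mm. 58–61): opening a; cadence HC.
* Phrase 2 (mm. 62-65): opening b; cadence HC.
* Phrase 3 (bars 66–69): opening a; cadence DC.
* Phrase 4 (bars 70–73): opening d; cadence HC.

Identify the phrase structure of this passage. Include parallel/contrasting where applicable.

Phrase 4 ends with a half cadence, no stronger than phrase 2's half cadence, so the four phrases do not form a double period; nor do phrases 3–4 duplicate 1–2, so it is not a repeated period. With no phrase reaching a conclusive cadence, the passage is a phrase group.

phrase group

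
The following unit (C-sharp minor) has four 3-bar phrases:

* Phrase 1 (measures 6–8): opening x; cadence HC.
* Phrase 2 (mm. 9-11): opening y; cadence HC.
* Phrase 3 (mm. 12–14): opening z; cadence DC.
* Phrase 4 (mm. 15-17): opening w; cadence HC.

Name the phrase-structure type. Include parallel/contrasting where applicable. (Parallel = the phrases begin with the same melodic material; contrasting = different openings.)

phrase group

Phrase 4 ends with a half cadence, no stronger than phrase 2's half cadence, so the four phrases do not form a double period; nor do phrases 3–4 duplicate 1–2, so it is not a repeated period. With no phrase reaching a conclusive cadence, the passage is a phrase group.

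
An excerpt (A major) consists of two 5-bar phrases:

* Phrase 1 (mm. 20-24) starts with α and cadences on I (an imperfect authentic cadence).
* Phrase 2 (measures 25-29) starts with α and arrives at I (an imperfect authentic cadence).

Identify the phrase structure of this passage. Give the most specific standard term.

Both phrases have the same opening (α) and the same cadence (imperfect authentic cadence): the second is a restatement, not a consequent, so this is a repeated phrase rather than a period.

repeated phrase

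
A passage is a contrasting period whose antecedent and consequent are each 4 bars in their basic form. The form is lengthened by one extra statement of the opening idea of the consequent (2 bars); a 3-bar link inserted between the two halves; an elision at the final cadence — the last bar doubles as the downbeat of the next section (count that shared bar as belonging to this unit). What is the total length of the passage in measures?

Basic contrasting period: 4 + 4 = 8 bars.
8 (basic form) + 2 (extra statement) + 3 (link) = 13.
The elision shares a bar with the next section but does not change this unit's count.

13 measures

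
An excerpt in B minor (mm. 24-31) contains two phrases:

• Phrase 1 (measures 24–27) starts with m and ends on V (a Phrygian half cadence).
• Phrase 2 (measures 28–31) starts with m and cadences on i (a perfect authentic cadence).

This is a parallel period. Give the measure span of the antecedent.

measures 24–27

The phrase ending with the weaker cadence (Phrygian half cadence) is the antecedent; the one ending more conclusively (perfect authentic cadence) is the consequent. The antecedent is measures 24–27.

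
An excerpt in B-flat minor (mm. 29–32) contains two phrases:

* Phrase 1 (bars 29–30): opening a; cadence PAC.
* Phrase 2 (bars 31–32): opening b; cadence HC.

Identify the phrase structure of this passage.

phrase group

The second phrase closes with a half cadence, which is not stronger than the first phrase's perfect authentic cadence; without a weak→strong cadential pair there is no antecedent–consequent relationship, so this is a phrase group rather than a period.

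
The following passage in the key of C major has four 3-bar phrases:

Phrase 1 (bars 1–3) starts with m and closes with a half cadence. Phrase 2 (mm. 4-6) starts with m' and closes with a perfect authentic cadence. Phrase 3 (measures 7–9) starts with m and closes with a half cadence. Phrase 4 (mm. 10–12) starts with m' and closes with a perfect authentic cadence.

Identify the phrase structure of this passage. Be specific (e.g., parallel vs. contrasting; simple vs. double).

The cadence pattern HC–PAC–HC–PAC is weak–strong twice, and phrases 3–4 restate phrases 1–2: a period heard twice, not a double period (which would end weakly at phrase 2).

repeated period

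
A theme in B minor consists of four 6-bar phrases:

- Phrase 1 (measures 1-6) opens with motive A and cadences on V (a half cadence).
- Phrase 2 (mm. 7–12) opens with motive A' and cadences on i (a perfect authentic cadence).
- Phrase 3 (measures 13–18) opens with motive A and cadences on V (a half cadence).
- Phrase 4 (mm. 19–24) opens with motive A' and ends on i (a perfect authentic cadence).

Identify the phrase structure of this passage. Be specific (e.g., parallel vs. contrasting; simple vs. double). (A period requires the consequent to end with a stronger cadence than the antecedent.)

The cadence pattern HC–PAC–HC–PAC is weak–strong twice, and phrases 3–4 restate phrases 1–2: a period heard twice, not a double period (which would end weakly at phrase 2).

repeated period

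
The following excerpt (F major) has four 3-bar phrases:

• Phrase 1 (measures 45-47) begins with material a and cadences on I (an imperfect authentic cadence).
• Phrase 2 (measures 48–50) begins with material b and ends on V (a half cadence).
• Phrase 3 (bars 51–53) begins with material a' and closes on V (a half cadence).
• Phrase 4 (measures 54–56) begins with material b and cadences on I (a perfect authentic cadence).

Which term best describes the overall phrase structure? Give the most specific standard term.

parallel double period

Four phrases in two halves: the first half (measures 45–50) ends with a half cadence, the second (mm. 51-56) with a perfect authentic cadence — a large antecedent–consequent pair, i.e. a double period.
Phrase 3 begins with the same material as phrase 1, making it parallel.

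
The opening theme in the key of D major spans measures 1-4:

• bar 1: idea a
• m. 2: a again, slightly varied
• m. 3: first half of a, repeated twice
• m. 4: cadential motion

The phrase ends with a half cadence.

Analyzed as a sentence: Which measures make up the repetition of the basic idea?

The presentation of a sentence is the basic idea (measure 1) plus its repetition (m. 2); the repetition of the basic idea is therefore bar 2.

measures 2–2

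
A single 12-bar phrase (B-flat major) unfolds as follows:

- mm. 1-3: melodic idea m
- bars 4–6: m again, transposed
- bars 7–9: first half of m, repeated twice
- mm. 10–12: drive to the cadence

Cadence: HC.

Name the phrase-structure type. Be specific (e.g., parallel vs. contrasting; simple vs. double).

sentence

Basic idea (bars 1–3) + its repetition (measures 4–6) form the presentation; fragmentation and cadence (measures 7–12) form the continuation — the 12-bar whole is a sentence.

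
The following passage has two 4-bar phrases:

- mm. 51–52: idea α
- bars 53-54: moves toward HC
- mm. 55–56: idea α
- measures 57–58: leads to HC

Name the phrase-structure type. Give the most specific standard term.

Both phrases have the same opening (α) and the same cadence (half cadence): the second is a restatement, not a consequent, so this is a repeated phrase rather than a period.

repeated phrase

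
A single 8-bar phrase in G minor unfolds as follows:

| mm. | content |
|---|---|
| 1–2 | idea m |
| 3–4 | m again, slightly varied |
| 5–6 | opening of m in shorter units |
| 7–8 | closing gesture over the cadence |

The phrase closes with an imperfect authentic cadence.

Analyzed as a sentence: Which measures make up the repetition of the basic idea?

The presentation of a sentence is the basic idea (mm. 1–2) plus its repetition (mm. 3-4); the repetition of the basic idea is therefore mm. 3-4.

measures 3–4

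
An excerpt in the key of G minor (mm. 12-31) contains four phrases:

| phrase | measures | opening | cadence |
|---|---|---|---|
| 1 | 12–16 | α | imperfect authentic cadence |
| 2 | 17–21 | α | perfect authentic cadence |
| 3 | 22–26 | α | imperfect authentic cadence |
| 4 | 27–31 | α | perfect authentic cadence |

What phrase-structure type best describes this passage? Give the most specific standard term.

The cadence pattern IAC–PAC–IAC–PAC is weak–strong twice, and phrases 3–4 restate phrases 1–2: a period heard twice, not a double period (which would end weakly at phrase 2).

repeated period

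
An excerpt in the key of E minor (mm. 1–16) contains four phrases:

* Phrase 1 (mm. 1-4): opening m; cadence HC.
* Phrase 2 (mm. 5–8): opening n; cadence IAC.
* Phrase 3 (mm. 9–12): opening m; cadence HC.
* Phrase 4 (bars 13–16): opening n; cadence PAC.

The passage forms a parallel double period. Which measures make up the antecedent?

In a double period the first pair of phrases (ending imperfect authentic cadence) is the large antecedent and the second pair (ending perfect authentic cadence) is the large consequent; the antecedent is measures 1–8.

measures 1–8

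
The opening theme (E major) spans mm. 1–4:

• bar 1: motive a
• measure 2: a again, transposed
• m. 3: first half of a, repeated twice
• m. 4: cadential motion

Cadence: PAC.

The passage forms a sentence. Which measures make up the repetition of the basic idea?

The presentation of a sentence is the basic idea (measure 1) plus its repetition (m. 2); the repetition of the basic idea is therefore m. 2.

measures 2–2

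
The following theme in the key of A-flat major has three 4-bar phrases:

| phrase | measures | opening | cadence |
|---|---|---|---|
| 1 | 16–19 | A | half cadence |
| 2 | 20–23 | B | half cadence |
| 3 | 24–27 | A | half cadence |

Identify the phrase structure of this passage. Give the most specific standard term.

The final phrase closes with a half cadence, which is not stronger than the preceding half cadence; the 3 phrases lack an overall antecedent–consequent design and so form a phrase group.

phrase group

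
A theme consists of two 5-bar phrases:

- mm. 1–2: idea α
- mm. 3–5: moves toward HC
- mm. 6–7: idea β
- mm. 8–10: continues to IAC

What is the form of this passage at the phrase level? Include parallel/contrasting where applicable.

Phrase 1 ends with a half cadence (weaker) and phrase 2 with an imperfect authentic cadence (stronger): antecedent + consequent = a period.
The two phrases open with different material (α / β), so the period is contrasting.

contrasting period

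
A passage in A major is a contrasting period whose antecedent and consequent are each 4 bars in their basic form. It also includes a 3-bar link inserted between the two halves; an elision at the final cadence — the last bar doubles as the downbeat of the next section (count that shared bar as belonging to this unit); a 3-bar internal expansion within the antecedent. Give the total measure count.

14 measures

Basic contrasting period: 4 + 4 = 8 bars.
8 (basic form) + 3 (link) + 3 (internal expansion) = 14.
The elision shares a bar with the next section but does not change this unit's count.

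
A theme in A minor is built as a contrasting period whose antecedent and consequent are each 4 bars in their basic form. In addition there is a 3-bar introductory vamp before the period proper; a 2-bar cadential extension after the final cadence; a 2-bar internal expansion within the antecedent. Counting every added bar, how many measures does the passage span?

15 measures

Basic contrasting period: 4 + 4 = 8 bars.
8 (basic form) + 3 (introduction) + 2 (cadential extension) + 2 (internal expansion) = 15.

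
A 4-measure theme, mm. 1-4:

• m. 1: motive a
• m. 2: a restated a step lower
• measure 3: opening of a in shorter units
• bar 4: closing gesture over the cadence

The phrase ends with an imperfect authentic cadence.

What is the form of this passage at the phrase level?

Basic idea (m. 1) + its repetition (m. 2) form the presentation; fragmentation and cadence (bars 3-4) form the continuation — the 4-bar whole is a sentence.

sentence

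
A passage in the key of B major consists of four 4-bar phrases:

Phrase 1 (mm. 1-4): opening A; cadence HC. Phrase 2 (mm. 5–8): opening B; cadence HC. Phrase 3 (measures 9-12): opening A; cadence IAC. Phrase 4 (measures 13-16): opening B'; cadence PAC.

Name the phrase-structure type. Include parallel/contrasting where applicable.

parallel double period

Four phrases in two halves: the first half (mm. 1–8) ends with a half cadence, the second (mm. 9–16) with a perfect authentic cadence — a large antecedent–consequent pair, i.e. a double period.
Phrase 3 begins with the same material as phrase 1, making it parallel.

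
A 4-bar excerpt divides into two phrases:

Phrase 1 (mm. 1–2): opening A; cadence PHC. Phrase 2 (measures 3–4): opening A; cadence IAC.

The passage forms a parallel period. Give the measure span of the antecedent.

The phrase ending with the weaker cadence (Phrygian half cadence) is the antecedent; the one ending more conclusively (imperfect authentic cadence) is the consequent. The antecedent is measures 1–2.

measures 1–2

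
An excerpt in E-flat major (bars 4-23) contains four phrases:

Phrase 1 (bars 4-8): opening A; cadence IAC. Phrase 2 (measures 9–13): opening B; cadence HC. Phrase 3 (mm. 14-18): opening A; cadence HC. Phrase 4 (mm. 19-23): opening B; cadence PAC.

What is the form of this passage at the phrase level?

Four phrases in two halves: the first half (bars 4–13) ends with a half cadence, the second (measures 14–23) with a perfect authentic cadence — a large antecedent–consequent pair, i.e. a double period.
Phrase 3 begins with the same material as phrase 1, making it parallel.

parallel double period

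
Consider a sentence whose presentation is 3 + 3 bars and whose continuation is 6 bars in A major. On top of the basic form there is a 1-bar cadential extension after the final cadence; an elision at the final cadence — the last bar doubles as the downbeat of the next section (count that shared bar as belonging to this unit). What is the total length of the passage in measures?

Basic sentence: 3 + 3 + 6 = 12 bars.
12 (basic form) + 1 (cadential extension) = 13.
The elision shares a bar with the next section but does not change this unit's count.

13 measures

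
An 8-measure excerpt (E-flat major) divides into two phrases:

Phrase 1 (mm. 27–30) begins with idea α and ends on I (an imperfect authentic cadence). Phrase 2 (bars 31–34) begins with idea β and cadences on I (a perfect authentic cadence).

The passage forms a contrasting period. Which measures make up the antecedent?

The antecedent is the phrase ending with the weaker cadence (imperfect authentic cadence, phrase 1) and the consequent the one ending more conclusively (perfect authentic cadence, phrase 2); the antecedent is measures 27-30.

measures 27–30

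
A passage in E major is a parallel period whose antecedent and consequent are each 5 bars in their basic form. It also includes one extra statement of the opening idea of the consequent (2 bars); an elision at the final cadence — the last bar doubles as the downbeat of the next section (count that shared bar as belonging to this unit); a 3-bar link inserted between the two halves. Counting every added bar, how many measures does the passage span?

15 measures

Basic parallel period: 5 + 5 = 10 bars.
10 (basic form) + 2 (extra statement) + 3 (link) = 15.
The elision shares a bar with the next section but does not change this unit's count.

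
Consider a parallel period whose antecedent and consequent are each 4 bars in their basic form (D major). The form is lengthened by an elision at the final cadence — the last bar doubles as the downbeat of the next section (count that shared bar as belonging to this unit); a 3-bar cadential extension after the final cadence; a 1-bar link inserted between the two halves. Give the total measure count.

Basic parallel period: 4 + 4 = 8 bars.
8 (basic form) + 3 (cadential extension) + 1 (link) = 12.
The elision shares a bar with the next section but does not change this unit's count.

12 measures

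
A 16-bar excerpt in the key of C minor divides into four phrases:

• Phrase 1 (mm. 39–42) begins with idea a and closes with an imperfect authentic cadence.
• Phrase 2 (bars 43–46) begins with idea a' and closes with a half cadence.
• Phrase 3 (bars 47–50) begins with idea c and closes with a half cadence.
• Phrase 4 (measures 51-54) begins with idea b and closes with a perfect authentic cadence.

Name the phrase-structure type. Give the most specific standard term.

Four phrases in two halves: the first half (mm. 39–46) ends with a half cadence, the second (measures 47–54) with a perfect authentic cadence — a large antecedent–consequent pair, i.e. a double period.
Phrase 3 begins with different material from phrase 1, making it contrasting.

contrasting double period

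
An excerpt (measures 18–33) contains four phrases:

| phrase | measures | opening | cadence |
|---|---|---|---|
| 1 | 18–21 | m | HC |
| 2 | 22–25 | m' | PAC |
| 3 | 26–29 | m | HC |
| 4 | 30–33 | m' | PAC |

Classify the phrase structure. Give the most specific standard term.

The cadence pattern HC–PAC–HC–PAC is weak–strong twice, and phrases 3–4 restate phrases 1–2: a period heard twice, not a double period (which would end weakly at phrase 2).

repeated period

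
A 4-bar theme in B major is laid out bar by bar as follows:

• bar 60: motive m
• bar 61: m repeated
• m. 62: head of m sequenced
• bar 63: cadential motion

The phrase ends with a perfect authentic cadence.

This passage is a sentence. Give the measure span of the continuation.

measures 62–63

After the presentation (measures 60-61), the continuation covers the fragmentation through the cadence: measures 62-63.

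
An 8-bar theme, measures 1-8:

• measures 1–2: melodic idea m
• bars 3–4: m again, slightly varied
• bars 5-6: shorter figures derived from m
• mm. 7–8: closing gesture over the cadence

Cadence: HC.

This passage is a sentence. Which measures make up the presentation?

The presentation of a sentence is the basic idea (mm. 1–2) plus its repetition (measures 3–4); the presentation is therefore bars 1–4.

measures 1–4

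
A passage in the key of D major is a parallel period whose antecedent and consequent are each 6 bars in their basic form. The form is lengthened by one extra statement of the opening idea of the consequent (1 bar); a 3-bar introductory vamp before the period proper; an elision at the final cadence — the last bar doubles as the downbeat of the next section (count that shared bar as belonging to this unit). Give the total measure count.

Basic parallel period: 6 + 6 = 12 bars.
12 (basic form) + 1 (extra statement) + 3 (introduction) = 16.
The elision shares a bar with the next section but does not change this unit's count.

16 measures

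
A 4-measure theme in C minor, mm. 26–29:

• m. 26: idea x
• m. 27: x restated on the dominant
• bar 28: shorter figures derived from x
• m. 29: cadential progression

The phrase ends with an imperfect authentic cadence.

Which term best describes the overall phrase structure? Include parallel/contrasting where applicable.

Basic idea (m. 26) + its repetition (m. 27) form the presentation; fragmentation and cadence (measures 28–29) form the continuation — the 4-bar whole is a sentence.

sentence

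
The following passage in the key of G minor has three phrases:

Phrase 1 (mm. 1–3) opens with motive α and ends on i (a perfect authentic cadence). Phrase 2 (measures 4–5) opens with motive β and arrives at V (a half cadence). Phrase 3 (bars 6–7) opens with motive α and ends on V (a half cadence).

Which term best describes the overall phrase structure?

The final phrase closes with a half cadence, which is not stronger than the preceding half cadence; the 3 phrases lack an overall antecedent–consequent design and so form a phrase group.

phrase group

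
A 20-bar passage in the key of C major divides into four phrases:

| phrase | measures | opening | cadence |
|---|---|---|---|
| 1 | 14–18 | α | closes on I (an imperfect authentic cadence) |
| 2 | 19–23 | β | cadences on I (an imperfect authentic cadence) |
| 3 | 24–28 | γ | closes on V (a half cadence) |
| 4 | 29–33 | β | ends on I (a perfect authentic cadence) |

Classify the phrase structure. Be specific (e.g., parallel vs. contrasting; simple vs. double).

Four phrases in two halves: the first half (mm. 14–23) ends with an imperfect authentic cadence, the second (mm. 24-33) with a perfect authentic cadence — a large antecedent–consequent pair, i.e. a double period.
Phrase 3 begins with different material from phrase 1, making it contrasting.

contrasting double period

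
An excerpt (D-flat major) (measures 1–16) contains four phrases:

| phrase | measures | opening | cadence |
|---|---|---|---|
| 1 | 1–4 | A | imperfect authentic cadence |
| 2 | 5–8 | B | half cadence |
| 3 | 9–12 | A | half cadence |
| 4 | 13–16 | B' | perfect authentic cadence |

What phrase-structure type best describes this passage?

Four phrases in two halves: the first half (bars 1–8) ends with a half cadence, the second (measures 9–16) with a perfect authentic cadence — a large antecedent–consequent pair, i.e. a double period.
Phrase 3 begins with the same material as phrase 1, making it parallel.

parallel double period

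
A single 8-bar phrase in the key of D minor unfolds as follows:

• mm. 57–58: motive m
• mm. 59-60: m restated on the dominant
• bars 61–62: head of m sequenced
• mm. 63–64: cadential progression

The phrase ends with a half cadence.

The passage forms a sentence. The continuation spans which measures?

measures 61–64

After the presentation (measures 57–60), the continuation covers the fragmentation through the cadence: bars 61-64.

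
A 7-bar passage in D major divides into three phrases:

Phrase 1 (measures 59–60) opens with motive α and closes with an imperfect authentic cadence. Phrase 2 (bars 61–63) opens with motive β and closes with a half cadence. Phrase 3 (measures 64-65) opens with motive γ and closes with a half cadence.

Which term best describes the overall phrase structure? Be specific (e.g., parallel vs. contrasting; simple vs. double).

phrase group

The final phrase closes with a half cadence, which is not stronger than the preceding half cadence; the 3 phrases lack an overall antecedent–consequent design and so form a phrase group.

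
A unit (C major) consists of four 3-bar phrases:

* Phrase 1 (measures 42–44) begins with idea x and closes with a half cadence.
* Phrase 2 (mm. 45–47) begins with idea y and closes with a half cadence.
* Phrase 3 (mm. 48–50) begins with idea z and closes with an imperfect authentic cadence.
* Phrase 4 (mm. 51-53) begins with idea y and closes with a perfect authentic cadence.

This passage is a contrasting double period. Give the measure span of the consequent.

In a double period the four phrases pair into a large antecedent (phrases 1–2, ending half cadence) and a large consequent (phrases 3–4, ending perfect authentic cadence). The consequent spans measures 48–53.

measures 48–53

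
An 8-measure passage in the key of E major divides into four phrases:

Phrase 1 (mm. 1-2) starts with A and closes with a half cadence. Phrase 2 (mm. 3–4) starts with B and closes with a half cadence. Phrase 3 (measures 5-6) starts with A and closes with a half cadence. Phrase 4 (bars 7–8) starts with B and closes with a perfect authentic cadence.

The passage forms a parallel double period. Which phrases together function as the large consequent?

phrases 3 and 4

In a double period the first pair of phrases (ending half cadence) is the large antecedent and the second pair (ending perfect authentic cadence) is the large consequent; the consequent is phrases 3 and 4.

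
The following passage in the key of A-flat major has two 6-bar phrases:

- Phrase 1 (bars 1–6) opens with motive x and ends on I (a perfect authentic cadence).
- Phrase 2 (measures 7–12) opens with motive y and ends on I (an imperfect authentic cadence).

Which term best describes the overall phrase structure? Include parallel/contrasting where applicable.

phrase group

The second phrase closes with an imperfect authentic cadence, which is not stronger than the first phrase's perfect authentic cadence; without a weak→strong cadential pair there is no antecedent–consequent relationship, so this is a phrase group rather than a period.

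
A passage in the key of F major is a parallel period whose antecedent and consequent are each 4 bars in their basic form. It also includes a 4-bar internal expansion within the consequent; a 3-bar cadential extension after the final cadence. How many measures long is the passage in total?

15 measures

Basic parallel period: 4 + 4 = 8 bars.
8 (basic form) + 4 (internal expansion) + 3 (cadential extension) = 15.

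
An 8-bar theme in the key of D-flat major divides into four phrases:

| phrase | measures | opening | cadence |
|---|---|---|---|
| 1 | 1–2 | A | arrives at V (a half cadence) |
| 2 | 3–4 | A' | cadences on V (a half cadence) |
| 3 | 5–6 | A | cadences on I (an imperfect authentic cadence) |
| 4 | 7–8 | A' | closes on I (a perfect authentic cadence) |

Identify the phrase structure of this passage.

parallel double period

Four phrases in two halves: the first half (bars 1-4) ends with a half cadence, the second (measures 5–8) with a perfect authentic cadence — a large antecedent–consequent pair, i.e. a double period.
Phrase 3 begins with the same material as phrase 1, making it parallel.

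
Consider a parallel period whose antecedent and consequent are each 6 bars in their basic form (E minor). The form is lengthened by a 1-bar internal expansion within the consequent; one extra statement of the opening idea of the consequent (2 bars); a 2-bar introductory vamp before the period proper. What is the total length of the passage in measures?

17 measures

Basic parallel period: 6 + 6 = 12 bars.
12 (basic form) + 1 (internal expansion) + 2 (extra statement) + 2 (introduction) = 17.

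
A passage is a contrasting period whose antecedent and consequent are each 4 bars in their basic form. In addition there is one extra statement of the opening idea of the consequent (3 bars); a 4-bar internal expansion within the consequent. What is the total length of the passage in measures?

15 measures

Basic contrasting period: 4 + 4 = 8 bars.
8 (basic form) + 3 (extra statement) + 4 (internal expansion) = 15.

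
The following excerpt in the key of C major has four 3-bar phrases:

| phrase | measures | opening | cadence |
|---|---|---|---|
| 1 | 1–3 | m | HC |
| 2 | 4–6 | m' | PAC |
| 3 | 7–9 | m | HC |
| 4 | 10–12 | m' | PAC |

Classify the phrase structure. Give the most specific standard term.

The cadence pattern HC–PAC–HC–PAC is weak–strong twice, and phrases 3–4 restate phrases 1–2: a period heard twice, not a double period (which would end weakly at phrase 2).

repeated period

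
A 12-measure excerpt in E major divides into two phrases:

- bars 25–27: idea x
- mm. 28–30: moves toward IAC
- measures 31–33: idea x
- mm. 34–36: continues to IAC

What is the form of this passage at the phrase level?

Both phrases have the same opening (x) and the same cadence (imperfect authentic cadence): the second is a restatement, not a consequent, so this is a repeated phrase rather than a period.

repeated phrase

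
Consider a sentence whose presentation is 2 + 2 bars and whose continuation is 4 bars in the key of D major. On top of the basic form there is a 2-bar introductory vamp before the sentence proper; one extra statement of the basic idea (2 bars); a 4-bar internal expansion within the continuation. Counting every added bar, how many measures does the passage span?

Basic sentence: 2 + 2 + 4 = 8 bars.
8 (basic form) + 2 (introduction) + 2 (extra statement) + 4 (internal expansion) = 16.

16 measures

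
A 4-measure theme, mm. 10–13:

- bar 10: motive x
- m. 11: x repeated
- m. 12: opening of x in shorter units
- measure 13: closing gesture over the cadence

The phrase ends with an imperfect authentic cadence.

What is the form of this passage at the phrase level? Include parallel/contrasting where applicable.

Basic idea (m. 10) + its repetition (bar 11) form the presentation; fragmentation and cadence (mm. 12-13) form the continuation — the 4-bar whole is a sentence.

sentence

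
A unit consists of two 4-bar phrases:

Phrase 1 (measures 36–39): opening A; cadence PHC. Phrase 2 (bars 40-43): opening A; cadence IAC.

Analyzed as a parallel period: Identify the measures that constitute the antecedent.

measures 36–39

The antecedent is the phrase ending with the weaker cadence (Phrygian half cadence, phrase 1) and the consequent the one ending more conclusively (imperfect authentic cadence, phrase 2); the antecedent is bars 36-39.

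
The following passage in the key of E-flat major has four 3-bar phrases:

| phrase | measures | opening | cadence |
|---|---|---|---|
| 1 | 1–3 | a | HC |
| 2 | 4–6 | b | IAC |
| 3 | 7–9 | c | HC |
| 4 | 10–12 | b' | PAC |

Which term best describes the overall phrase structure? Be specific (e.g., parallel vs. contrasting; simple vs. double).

Four phrases in two halves: the first half (mm. 1-6) ends with an imperfect authentic cadence, the second (measures 7–12) with a perfect authentic cadence — a large antecedent–consequent pair, i.e. a double period.
Phrase 3 begins with different material from phrase 1, making it contrasting.

contrasting double period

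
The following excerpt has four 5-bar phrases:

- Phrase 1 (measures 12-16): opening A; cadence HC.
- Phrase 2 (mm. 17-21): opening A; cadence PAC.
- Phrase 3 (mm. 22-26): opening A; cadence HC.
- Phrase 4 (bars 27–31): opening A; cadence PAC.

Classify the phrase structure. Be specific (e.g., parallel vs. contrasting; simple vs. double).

repeated period

The cadence pattern HC–PAC–HC–PAC is weak–strong twice, and phrases 3–4 restate phrases 1–2: a period heard twice, not a double period (which would end weakly at phrase 2).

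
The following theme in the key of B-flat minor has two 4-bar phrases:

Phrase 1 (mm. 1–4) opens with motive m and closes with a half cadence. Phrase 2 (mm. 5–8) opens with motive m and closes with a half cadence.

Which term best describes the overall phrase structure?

Both phrases have the same opening (m) and the same cadence (half cadence): the second is a restatement, not a consequent, so this is a repeated phrase rather than a period.

repeated phrase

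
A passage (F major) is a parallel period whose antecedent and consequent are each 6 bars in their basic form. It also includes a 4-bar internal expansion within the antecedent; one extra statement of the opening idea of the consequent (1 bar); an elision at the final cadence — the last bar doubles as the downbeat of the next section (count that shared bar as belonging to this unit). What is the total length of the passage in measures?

Basic parallel period: 6 + 6 = 12 bars.
12 (basic form) + 4 (internal expansion) + 1 (extra statement) = 17.
The elision shares a bar with the next section but does not change this unit's count.

17 measures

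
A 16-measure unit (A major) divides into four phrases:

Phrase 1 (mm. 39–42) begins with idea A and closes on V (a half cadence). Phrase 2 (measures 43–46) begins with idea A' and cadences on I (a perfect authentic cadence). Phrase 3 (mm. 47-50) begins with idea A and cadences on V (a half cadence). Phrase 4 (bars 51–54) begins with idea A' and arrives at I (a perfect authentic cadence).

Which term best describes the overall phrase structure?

repeated period

The cadence pattern HC–PAC–HC–PAC is weak–strong twice, and phrases 3–4 restate phrases 1–2: a period heard twice, not a double period (which would end weakly at phrase 2).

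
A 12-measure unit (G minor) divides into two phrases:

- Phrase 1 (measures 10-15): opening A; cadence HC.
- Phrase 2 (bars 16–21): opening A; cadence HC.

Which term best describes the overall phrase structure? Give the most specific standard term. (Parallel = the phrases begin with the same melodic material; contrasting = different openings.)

repeated phrase

Both phrases have the same opening (A) and the same cadence (half cadence): the second is a restatement, not a consequent, so this is a repeated phrase rather than a period.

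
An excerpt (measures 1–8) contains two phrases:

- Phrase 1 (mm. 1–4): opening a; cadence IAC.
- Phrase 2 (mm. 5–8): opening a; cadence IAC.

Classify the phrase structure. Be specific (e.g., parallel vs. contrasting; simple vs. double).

Both phrases have the same opening (a) and the same cadence (imperfect authentic cadence): the second is a restatement, not a consequent, so this is a repeated phrase rather than a period.

repeated phrase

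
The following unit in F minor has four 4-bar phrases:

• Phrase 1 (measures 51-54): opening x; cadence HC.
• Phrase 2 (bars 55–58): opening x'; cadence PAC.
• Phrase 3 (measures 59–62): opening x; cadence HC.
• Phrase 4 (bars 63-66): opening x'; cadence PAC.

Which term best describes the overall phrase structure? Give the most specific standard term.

The cadence pattern HC–PAC–HC–PAC is weak–strong twice, and phrases 3–4 restate phrases 1–2: a period heard twice, not a double period (which would end weakly at phrase 2).

repeated period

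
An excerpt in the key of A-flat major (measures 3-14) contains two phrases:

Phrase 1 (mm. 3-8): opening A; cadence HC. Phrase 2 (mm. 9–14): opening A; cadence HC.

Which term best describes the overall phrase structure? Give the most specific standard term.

repeated phrase

Both phrases have the same opening (A) and the same cadence (half cadence): the second is a restatement, not a consequent, so this is a repeated phrase rather than a period.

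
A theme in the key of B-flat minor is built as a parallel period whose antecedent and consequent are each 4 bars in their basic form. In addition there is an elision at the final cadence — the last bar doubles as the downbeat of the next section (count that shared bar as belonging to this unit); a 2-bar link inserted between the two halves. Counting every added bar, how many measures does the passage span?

10 measures

Basic parallel period: 4 + 4 = 8 bars.
8 (basic form) + 2 (link) = 10.
The elision shares a bar with the next section but does not change this unit's count.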